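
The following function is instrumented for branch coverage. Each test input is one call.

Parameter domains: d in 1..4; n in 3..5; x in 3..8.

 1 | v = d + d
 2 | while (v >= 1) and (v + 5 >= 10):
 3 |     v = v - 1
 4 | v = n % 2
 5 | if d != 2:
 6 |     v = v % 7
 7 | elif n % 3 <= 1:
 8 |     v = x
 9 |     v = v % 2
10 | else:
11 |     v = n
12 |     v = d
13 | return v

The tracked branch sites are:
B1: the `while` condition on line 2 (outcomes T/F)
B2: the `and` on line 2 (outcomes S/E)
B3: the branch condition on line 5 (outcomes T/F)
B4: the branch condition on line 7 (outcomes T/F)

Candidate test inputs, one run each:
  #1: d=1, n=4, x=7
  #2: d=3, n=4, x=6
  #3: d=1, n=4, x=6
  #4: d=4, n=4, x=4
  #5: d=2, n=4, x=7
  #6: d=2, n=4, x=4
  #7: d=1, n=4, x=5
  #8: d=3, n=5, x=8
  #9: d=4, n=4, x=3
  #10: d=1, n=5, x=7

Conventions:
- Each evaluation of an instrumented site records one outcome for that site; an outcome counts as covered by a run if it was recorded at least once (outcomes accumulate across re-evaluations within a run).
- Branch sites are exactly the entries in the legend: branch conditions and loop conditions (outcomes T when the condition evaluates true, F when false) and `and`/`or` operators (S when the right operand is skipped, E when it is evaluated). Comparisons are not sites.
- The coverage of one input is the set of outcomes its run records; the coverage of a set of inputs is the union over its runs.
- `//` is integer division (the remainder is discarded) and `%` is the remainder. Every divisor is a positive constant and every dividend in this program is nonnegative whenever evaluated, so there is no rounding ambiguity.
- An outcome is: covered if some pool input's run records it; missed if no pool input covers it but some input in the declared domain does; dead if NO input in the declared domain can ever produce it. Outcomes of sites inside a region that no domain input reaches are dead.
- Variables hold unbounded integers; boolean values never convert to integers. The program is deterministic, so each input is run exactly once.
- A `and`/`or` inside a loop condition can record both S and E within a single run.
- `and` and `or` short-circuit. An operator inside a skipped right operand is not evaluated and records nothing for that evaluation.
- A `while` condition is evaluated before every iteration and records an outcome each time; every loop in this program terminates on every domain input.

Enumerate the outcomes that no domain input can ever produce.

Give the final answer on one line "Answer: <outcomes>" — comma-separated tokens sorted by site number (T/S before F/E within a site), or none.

checking every outcome against all 72 domain inputs:
  B2=S: zero occurrences over every domain input -> dead
  reachable outcomes have witnesses, e.g. B1=T (e.g. d=3, n=3, x=3), B1=F (e.g. d=1, n=3, x=3), B2=E (e.g. d=1, n=3, x=3), B3=T (e.g. d=1, n=3, x=3)

Answer: B2=S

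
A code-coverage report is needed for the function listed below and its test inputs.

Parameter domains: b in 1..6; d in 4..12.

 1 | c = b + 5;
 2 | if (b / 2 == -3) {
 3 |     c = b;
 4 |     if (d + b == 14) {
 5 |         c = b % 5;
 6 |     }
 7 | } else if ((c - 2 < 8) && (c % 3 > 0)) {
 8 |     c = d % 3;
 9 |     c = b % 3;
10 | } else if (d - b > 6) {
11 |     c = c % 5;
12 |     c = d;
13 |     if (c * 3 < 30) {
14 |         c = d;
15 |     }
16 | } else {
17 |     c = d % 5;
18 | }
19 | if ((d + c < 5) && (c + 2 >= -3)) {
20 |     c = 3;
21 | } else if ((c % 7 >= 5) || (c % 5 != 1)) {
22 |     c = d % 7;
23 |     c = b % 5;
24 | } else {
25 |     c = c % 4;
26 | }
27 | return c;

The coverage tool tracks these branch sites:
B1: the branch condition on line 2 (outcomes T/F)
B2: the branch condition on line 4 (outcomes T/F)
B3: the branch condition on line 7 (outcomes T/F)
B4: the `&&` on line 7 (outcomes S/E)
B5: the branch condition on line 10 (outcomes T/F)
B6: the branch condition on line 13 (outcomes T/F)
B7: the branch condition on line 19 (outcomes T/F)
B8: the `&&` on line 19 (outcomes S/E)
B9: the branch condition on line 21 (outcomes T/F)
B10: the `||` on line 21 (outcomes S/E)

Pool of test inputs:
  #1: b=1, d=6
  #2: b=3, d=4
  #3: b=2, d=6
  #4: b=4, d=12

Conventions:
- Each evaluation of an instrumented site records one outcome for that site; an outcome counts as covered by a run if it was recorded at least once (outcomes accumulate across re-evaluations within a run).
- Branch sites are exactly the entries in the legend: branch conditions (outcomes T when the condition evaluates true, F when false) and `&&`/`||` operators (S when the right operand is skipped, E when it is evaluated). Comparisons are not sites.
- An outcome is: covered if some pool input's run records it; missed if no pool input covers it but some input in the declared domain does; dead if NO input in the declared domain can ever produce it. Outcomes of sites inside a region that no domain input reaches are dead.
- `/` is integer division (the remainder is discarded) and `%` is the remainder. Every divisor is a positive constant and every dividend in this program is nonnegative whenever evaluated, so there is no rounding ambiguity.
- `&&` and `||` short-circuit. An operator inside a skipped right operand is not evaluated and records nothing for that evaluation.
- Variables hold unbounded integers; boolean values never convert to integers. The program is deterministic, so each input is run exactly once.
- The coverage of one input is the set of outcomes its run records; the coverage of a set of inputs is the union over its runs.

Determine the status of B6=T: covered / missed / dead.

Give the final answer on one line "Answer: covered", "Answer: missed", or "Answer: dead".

no pool input records B6=T
but domain input (b=1, d=8) does record it -> reachable, so missed

Answer: missed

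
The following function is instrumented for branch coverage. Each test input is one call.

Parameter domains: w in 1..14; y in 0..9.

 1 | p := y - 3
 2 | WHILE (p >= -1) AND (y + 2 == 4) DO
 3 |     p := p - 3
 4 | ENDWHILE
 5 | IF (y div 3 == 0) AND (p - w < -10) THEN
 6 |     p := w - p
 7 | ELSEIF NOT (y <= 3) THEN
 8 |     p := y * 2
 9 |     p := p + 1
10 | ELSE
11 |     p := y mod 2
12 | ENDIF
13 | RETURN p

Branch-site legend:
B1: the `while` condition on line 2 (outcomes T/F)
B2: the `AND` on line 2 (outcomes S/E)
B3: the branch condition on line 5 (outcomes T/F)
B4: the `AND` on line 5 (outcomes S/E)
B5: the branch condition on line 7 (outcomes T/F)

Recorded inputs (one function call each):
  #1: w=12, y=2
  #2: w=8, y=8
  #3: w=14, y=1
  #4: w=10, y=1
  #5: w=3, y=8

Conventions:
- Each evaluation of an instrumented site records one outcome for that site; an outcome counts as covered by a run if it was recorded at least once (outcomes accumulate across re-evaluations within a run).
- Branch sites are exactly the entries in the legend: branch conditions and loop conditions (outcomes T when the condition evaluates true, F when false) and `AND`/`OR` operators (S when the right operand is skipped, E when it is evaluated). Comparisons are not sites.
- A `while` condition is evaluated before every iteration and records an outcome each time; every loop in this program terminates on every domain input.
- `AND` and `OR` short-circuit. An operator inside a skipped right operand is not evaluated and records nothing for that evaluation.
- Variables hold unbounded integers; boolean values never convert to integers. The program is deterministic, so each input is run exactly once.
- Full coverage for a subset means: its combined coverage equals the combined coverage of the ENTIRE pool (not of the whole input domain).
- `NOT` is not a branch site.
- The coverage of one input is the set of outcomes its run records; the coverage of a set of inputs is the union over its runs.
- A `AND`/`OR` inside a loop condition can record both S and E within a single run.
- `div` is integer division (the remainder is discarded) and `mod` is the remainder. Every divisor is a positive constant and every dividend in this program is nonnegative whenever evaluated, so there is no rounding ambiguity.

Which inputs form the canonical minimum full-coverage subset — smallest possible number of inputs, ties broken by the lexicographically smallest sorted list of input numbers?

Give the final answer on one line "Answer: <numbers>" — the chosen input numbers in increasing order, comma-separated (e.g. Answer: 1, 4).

run #1 (w=12, y=2) records B1=T, B1=F, B2=S, B2=E, B3=T, B4=E
run #2 (w=8, y=8) records B1=F, B2=E, B3=F, B4=S, B5=T
run #3 (w=14, y=1) records B1=F, B2=S, B3=T, B4=E
run #4 (w=10, y=1) records B1=F, B2=S, B3=T, B4=E
run #5 (w=3, y=8) records B1=F, B2=E, B3=F, B4=S, B5=T
pool-wide coverage (9 outcomes): B1=T, B1=F, B2=S, B2=E, B3=T, B3=F, B4=S, B4=E, B5=T
checked all size-1 subsets: none covers 9 outcomes (max 6/9)
the canonical winner is {1, 2}: size 2, full 9-outcome coverage, earliest index list among size-2 covers

Answer: 1, 2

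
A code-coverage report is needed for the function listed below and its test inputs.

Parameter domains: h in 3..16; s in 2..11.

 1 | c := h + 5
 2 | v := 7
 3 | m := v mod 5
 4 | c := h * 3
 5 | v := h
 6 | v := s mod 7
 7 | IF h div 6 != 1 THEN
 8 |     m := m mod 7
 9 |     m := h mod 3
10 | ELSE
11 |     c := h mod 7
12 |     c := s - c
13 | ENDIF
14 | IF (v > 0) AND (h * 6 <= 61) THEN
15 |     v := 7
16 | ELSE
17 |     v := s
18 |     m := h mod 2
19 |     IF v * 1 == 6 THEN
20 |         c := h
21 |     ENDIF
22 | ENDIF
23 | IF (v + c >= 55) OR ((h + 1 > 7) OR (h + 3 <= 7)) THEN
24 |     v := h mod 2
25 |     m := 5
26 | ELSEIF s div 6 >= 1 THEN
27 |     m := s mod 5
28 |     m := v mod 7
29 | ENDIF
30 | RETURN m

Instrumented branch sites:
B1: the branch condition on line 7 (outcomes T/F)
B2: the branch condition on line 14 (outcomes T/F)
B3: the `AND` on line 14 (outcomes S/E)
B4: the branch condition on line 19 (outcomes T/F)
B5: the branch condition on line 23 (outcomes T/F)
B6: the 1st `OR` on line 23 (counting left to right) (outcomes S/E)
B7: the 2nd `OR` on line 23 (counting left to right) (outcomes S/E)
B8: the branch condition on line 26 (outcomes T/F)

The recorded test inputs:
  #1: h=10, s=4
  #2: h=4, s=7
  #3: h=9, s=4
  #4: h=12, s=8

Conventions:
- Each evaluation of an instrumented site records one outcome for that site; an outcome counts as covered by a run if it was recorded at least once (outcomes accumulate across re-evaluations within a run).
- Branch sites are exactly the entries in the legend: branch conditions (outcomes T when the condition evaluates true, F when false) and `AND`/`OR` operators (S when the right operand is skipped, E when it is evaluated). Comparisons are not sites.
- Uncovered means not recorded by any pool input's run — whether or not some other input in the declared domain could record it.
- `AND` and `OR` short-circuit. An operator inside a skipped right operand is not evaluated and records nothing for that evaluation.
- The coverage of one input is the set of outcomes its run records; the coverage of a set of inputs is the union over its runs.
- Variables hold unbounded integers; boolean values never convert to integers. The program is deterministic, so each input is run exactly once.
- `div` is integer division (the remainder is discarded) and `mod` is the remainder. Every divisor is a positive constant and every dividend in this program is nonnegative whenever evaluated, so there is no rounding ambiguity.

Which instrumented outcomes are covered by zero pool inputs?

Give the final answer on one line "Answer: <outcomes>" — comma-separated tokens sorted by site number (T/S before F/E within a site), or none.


#1 (h=10, s=4) -> B1->F, B3->E, B2->T, B6->E, B7->S, B5->T; covered: B1=F, B2=T, B3=E, B5=T, B6=E, B7=S
#2 (h=4, s=7) -> B1->T, B3->S, B2->F, B4->F, B6->E, B7->E, B5->T; covered: B1=T, B2=F, B3=S, B4=F, B5=T, B6=E, B7=E
#3 (h=9, s=4) -> B1->F, B3->E, B2->T, B6->E, B7->S, B5->T; covered: B1=F, B2=T, B3=E, B5=T, B6=E, B7=S
#4 (h=12, s=8) -> B1->T, B3->E, B2->F, B4->F, B6->E, B7->S, B5->T; covered: B1=T, B2=F, B3=E, B4=F, B5=T, B6=E, B7=S
union over the pool: B1=T, B1=F, B2=T, B2=F, B3=S, B3=E, B4=F, B5=T, B6=E, B7=S, B7=E
uncovered (5 of 16): B4=T, B5=F, B6=S, B8=T, B8=F
Answer: B4=T, B5=F, B6=S, B8=T, B8=F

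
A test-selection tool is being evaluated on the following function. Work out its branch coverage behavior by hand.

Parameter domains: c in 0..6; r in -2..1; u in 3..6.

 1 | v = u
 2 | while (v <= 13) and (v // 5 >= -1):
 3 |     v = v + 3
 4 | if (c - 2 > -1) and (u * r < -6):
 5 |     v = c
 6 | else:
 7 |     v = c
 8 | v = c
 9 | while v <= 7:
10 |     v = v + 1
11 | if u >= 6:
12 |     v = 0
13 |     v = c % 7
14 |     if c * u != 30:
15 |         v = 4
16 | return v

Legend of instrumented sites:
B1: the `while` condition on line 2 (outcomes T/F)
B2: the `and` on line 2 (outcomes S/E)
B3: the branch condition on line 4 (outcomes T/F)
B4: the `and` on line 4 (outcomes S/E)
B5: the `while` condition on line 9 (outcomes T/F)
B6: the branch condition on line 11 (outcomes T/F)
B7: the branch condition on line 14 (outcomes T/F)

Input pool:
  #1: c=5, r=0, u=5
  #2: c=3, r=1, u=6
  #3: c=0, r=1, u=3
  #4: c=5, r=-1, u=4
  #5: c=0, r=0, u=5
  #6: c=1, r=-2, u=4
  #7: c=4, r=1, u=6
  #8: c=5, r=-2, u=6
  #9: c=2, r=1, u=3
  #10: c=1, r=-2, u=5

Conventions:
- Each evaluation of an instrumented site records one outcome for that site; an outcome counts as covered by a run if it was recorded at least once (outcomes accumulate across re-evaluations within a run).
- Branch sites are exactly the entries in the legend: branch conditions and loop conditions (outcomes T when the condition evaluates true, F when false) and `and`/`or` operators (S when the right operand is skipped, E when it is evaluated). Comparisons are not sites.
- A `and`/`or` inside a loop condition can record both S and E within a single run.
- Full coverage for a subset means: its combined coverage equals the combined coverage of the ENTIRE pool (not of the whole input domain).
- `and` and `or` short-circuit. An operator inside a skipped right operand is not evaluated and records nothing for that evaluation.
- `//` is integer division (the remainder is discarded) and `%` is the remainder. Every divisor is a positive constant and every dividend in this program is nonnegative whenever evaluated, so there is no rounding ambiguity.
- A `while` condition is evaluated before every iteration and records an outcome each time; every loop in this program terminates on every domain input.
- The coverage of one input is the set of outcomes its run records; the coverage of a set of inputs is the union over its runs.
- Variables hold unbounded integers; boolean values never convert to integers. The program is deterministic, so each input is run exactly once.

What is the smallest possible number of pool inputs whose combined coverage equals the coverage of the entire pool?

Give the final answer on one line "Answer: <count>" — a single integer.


input #1, c=5, r=0, u=5: outcomes B1=T, B1=F, B2=S, B2=E, B3=F, B4=E, B5=T, B5=F, B6=F
input #2, c=3, r=1, u=6: outcomes B1=T, B1=F, B2=S, B2=E, B3=F, B4=E, B5=T, B5=F, B6=T, B7=T
input #3, c=0, r=1, u=3: outcomes B1=T, B1=F, B2=S, B2=E, B3=F, B4=S, B5=T, B5=F, B6=F
input #4, c=5, r=-1, u=4: outcomes B1=T, B1=F, B2=S, B2=E, B3=F, B4=E, B5=T, B5=F, B6=F
input #5, c=0, r=0, u=5: outcomes B1=T, B1=F, B2=S, B2=E, B3=F, B4=S, B5=T, B5=F, B6=F
input #6, c=1, r=-2, u=4: outcomes B1=T, B1=F, B2=S, B2=E, B3=F, B4=S, B5=T, B5=F, B6=F
input #7, c=4, r=1, u=6: outcomes B1=T, B1=F, B2=S, B2=E, B3=F, B4=E, B5=T, B5=F, B6=T, B7=T
input #8, c=5, r=-2, u=6: outcomes B1=T, B1=F, B2=S, B2=E, B3=T, B4=E, B5=T, B5=F, B6=T, B7=F
input #9, c=2, r=1, u=3: outcomes B1=T, B1=F, B2=S, B2=E, B3=F, B4=E, B5=T, B5=F, B6=F
input #10, c=1, r=-2, u=5: outcomes B1=T, B1=F, B2=S, B2=E, B3=F, B4=S, B5=T, B5=F, B6=F
pool-wide coverage (14 outcomes): B1=T, B1=F, B2=S, B2=E, B3=T, B3=F, B4=S, B4=E, B5=T, B5=F, B6=T, B6=F, B7=T, B7=F
every size-1 subset falls short of the 14 outcomes (best: 10/14)
every size-2 subset falls short of the 14 outcomes (best: 13/14)
inputs {2, 3, 8} (size 3) cover everything; no size-3 subset with a lexicographically smaller index list covers all 14
Answer: 3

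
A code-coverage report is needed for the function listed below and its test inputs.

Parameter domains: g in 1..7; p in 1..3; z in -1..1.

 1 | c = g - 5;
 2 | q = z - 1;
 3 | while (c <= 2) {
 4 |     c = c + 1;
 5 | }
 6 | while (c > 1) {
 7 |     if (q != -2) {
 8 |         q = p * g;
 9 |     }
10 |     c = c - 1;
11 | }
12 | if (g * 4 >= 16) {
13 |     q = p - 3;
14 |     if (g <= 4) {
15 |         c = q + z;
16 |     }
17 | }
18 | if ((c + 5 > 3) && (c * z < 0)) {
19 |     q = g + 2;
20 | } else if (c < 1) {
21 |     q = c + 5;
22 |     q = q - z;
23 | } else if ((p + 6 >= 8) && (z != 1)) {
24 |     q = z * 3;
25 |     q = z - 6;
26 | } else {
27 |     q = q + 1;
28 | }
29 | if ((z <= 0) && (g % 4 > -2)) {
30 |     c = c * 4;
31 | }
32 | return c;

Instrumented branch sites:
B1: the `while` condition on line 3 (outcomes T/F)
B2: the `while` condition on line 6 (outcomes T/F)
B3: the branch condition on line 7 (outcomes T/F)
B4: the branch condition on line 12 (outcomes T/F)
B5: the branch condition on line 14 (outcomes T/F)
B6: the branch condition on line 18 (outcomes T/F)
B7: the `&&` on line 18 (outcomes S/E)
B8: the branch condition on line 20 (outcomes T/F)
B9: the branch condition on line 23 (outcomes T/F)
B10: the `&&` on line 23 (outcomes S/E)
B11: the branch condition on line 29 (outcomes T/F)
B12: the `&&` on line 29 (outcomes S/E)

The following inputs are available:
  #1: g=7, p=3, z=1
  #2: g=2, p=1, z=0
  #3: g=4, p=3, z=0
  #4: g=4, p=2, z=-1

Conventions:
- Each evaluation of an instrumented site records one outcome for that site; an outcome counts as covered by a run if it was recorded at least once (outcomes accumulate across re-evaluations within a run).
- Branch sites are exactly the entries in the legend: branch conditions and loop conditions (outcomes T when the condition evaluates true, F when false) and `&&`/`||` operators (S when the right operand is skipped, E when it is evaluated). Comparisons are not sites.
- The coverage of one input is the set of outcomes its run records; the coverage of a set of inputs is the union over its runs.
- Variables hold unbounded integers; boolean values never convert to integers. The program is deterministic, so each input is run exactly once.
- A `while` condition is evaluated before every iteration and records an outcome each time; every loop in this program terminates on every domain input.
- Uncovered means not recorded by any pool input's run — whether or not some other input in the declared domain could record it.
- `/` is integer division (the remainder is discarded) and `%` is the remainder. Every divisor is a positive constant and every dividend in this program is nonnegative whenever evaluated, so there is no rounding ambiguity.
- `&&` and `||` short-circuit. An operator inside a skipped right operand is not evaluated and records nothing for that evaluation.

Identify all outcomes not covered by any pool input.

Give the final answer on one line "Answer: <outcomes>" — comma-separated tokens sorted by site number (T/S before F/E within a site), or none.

input #1 (g=7, p=3, z=1): events B1->T, B1->F, B2->T, B3->T, B2->T, B3->T, B2->F, B4->T, B5->F, B7->E, B6->F, B8->F, B10->E, B9->F, ...; covers B1=T, B1=F, B2=T, B2=F, B3=T, B4=T, B5=F, B6=F, B7=E, B8=F, B9=F, B10=E, B11=F, B12=S
input #2 (g=2, p=1, z=0): events B1->T, B1->T, B1->T, B1->T, B1->T, B1->T, B1->F, B2->T, B3->T, B2->T, B3->T, B2->F, B4->F, B7->E, ...; covers B1=T, B1=F, B2=T, B2=F, B3=T, B4=F, B6=F, B7=E, B8=F, B9=F, B10=S, B11=T, B12=E
input #3 (g=4, p=3, z=0): events B1->T, B1->T, B1->T, B1->T, B1->F, B2->T, B3->T, B2->T, B3->T, B2->F, B4->T, B5->T, B7->E, B6->F, ...; covers B1=T, B1=F, B2=T, B2=F, B3=T, B4=T, B5=T, B6=F, B7=E, B8=T, B11=T, B12=E
input #4 (g=4, p=2, z=-1): events B1->T, B1->T, B1->T, B1->T, B1->F, B2->T, B3->F, B2->T, B3->F, B2->F, B4->T, B5->T, B7->S, B6->F, ...; covers B1=T, B1=F, B2=T, B2=F, B3=F, B4=T, B5=T, B6=F, B7=S, B8=T, B11=T, B12=E
union over the pool: B1=T, B1=F, B2=T, B2=F, B3=T, B3=F, B4=T, B4=F, B5=T, B5=F, B6=F, B7=S, B7=E, B8=T, B8=F, B9=F, B10=S, B10=E, B11=T, B11=F, B12=S, B12=E
uncovered (2 of 24): B6=T, B9=T

Answer: B6=T, B9=T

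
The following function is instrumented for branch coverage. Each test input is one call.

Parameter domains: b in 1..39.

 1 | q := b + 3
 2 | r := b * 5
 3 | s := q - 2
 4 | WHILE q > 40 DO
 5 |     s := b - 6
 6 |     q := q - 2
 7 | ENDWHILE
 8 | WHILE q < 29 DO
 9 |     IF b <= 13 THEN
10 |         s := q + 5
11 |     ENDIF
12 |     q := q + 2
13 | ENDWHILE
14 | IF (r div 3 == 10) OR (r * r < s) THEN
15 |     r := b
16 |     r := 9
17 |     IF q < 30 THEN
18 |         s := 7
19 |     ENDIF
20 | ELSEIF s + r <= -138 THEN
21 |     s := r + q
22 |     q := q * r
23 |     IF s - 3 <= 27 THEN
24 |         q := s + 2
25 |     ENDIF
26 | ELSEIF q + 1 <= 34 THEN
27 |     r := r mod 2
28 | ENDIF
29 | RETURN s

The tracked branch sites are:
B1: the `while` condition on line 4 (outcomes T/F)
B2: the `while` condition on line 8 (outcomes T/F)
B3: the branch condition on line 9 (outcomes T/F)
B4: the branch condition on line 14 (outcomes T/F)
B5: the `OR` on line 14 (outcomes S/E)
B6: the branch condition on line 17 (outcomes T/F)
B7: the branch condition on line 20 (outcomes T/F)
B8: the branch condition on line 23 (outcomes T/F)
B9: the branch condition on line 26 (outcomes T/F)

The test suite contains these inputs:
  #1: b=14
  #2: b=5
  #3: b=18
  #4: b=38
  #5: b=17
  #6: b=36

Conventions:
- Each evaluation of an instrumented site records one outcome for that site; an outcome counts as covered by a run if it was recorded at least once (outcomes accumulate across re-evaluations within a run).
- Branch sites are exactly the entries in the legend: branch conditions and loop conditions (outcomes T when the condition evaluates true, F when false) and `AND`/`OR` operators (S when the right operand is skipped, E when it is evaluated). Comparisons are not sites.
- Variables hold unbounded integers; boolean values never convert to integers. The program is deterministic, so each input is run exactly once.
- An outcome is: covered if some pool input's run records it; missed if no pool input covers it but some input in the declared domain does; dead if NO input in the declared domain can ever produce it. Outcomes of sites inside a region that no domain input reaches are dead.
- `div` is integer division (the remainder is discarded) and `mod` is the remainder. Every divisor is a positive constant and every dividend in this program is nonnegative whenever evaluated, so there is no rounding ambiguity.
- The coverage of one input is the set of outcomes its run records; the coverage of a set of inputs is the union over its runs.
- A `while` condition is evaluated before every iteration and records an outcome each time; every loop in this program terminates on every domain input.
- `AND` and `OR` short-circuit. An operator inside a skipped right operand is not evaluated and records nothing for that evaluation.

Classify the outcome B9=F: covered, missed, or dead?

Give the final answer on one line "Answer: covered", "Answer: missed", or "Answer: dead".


B9=F is recorded by pool input(s) 4, 6 -> covered
Answer: covered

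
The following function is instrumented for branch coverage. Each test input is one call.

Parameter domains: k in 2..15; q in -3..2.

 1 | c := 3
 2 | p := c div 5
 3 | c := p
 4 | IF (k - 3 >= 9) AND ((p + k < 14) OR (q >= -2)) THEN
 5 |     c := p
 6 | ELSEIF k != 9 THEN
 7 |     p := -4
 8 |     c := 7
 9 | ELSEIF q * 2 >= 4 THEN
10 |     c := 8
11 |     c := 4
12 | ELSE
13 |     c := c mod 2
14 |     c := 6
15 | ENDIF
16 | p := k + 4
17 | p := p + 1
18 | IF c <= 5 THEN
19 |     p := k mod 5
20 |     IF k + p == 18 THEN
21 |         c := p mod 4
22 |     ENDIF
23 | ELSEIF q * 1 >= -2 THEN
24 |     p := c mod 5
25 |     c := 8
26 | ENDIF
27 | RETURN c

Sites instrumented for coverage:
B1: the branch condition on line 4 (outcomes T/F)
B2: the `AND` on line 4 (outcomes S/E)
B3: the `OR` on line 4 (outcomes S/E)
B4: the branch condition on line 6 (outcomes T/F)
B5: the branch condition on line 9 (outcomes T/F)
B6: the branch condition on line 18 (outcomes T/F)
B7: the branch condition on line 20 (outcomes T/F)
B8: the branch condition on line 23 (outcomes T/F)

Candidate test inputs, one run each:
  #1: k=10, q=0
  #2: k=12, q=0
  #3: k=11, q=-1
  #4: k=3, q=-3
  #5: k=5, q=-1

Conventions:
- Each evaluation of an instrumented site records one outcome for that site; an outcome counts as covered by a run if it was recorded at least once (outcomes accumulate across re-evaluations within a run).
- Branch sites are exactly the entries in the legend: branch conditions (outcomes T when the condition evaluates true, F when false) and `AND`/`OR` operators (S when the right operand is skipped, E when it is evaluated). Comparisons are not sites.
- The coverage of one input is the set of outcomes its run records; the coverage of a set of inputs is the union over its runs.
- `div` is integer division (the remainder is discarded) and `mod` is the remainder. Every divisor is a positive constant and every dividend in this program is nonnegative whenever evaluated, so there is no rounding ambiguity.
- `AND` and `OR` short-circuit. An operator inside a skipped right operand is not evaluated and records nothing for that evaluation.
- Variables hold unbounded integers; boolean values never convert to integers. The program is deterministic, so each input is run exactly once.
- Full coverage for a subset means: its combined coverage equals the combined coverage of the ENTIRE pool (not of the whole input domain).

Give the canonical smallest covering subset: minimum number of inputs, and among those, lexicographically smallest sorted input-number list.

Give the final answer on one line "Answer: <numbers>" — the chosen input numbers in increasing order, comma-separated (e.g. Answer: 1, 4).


input #1, k=10, q=0: events B2->S, B1->F, B4->T, B6->F, B8->T; outcomes B1=F, B2=S, B4=T, B6=F, B8=T
input #2, k=12, q=0: events B2->E, B3->S, B1->T, B6->T, B7->F; outcomes B1=T, B2=E, B3=S, B6=T, B7=F
input #3, k=11, q=-1: events B2->S, B1->F, B4->T, B6->F, B8->T; outcomes B1=F, B2=S, B4=T, B6=F, B8=T
input #4, k=3, q=-3: events B2->S, B1->F, B4->T, B6->F, B8->F; outcomes B1=F, B2=S, B4=T, B6=F, B8=F
input #5, k=5, q=-1: events B2->S, B1->F, B4->T, B6->F, B8->T; outcomes B1=F, B2=S, B4=T, B6=F, B8=T
together the pool reaches 11 outcomes: B1=T, B1=F, B2=S, B2=E, B3=S, B4=T, B6=T, B6=F, B7=F, B8=T, B8=F
checked all size-1 subsets: none covers 11 outcomes (max 5/11)
checked all size-2 subsets: none covers 11 outcomes (max 10/11)
the canonical winner is {1, 2, 4}: size 3, full 11-outcome coverage, earliest index list among size-3 covers
Answer: 1, 2, 4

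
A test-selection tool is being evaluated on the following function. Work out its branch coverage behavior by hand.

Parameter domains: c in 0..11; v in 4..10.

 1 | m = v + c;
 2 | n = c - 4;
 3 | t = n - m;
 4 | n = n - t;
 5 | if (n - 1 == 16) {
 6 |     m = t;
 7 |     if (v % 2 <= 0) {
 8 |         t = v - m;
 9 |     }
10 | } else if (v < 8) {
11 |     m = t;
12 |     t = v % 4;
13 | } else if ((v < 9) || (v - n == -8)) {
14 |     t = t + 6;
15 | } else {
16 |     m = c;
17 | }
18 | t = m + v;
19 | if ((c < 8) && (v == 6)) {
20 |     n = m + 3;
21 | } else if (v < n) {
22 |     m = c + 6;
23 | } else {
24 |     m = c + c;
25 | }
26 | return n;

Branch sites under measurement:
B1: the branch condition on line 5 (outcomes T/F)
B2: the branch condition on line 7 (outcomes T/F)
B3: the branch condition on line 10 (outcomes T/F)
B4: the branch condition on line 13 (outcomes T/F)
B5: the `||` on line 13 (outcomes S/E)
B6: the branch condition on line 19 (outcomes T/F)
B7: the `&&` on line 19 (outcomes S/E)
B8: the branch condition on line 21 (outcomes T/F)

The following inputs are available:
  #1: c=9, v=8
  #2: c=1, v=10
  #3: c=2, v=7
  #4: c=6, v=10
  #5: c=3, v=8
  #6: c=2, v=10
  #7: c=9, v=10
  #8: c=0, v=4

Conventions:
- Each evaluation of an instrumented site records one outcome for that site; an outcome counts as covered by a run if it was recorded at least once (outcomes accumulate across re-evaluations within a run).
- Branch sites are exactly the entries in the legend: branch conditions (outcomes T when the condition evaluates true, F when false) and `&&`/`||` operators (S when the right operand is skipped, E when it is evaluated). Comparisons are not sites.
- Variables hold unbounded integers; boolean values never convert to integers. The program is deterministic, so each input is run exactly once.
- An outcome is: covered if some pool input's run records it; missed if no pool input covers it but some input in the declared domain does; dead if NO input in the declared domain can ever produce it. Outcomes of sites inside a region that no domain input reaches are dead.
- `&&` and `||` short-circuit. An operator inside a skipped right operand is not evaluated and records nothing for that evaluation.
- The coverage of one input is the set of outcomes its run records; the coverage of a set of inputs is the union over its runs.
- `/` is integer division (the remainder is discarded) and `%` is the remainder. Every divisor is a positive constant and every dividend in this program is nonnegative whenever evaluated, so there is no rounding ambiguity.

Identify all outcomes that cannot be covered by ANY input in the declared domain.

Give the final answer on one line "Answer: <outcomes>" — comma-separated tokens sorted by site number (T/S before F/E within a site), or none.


checking every outcome against all 84 domain inputs:
  reachable outcomes have witnesses, e.g. B1=T (e.g. c=7, v=10), B1=F (e.g. c=0, v=4), B2=T (e.g. c=7, v=10), B2=F (e.g. c=8, v=9)
Answer: none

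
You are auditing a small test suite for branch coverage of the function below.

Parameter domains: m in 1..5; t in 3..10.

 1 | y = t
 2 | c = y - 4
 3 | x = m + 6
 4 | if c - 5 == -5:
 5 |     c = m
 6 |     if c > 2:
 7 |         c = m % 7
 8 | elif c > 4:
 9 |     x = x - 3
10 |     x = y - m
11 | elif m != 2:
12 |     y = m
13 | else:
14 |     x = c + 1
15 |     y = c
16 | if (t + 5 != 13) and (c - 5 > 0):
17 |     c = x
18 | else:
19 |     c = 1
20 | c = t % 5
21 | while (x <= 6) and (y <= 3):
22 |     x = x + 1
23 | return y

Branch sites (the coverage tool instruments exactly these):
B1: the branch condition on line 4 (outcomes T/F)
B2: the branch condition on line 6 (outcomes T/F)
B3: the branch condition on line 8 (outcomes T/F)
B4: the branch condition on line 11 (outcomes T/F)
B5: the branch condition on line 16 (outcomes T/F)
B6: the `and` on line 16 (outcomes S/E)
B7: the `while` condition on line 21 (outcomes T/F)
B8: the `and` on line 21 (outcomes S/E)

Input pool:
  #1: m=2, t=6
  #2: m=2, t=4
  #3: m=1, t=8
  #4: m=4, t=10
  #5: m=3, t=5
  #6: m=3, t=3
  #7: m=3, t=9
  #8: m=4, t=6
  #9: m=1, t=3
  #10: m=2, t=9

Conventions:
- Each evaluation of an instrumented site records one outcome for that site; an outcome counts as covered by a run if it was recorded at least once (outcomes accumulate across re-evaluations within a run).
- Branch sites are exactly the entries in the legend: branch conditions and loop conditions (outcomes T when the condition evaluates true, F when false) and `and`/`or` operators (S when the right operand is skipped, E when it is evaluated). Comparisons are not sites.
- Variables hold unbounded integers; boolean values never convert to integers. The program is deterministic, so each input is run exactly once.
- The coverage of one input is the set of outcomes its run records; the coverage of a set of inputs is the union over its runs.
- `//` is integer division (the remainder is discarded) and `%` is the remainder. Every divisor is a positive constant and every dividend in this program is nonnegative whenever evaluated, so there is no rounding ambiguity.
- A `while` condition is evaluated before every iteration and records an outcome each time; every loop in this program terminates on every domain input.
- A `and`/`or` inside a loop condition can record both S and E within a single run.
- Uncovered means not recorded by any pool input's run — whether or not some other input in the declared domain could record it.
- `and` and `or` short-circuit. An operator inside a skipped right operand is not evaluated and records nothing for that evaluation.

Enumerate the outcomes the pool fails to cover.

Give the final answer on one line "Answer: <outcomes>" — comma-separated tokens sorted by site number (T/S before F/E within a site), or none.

input #1, m=2, t=6: events B1->F, B3->F, B4->F, B6->E, B5->F, B8->E, B7->T, B8->E, B7->T, B8->E, B7->T, B8->E, B7->T, B8->S, ...; outcomes B1=F, B3=F, B4=F, B5=F, B6=E, B7=T, B7=F, B8=S, B8=E
input #2, m=2, t=4: events B1->T, B2->F, B6->E, B5->F, B8->S, B7->F; outcomes B1=T, B2=F, B5=F, B6=E, B7=F, B8=S
input #3, m=1, t=8: events B1->F, B3->F, B4->T, B6->S, B5->F, B8->S, B7->F; outcomes B1=F, B3=F, B4=T, B5=F, B6=S, B7=F, B8=S
input #4, m=4, t=10: events B1->F, B3->T, B6->E, B5->T, B8->E, B7->F; outcomes B1=F, B3=T, B5=T, B6=E, B7=F, B8=E
input #5, m=3, t=5: events B1->F, B3->F, B4->T, B6->E, B5->F, B8->S, B7->F; outcomes B1=F, B3=F, B4=T, B5=F, B6=E, B7=F, B8=S
input #6, m=3, t=3: events B1->F, B3->F, B4->T, B6->E, B5->F, B8->S, B7->F; outcomes B1=F, B3=F, B4=T, B5=F, B6=E, B7=F, B8=S
input #7, m=3, t=9: events B1->F, B3->T, B6->E, B5->F, B8->E, B7->F; outcomes B1=F, B3=T, B5=F, B6=E, B7=F, B8=E
input #8, m=4, t=6: events B1->F, B3->F, B4->T, B6->E, B5->F, B8->S, B7->F; outcomes B1=F, B3=F, B4=T, B5=F, B6=E, B7=F, B8=S
input #9, m=1, t=3: events B1->F, B3->F, B4->T, B6->E, B5->F, B8->S, B7->F; outcomes B1=F, B3=F, B4=T, B5=F, B6=E, B7=F, B8=S
input #10, m=2, t=9: events B1->F, B3->T, B6->E, B5->F, B8->S, B7->F; outcomes B1=F, B3=T, B5=F, B6=E, B7=F, B8=S
union over the pool: B1=T, B1=F, B2=F, B3=T, B3=F, B4=T, B4=F, B5=T, B5=F, B6=S, B6=E, B7=T, B7=F, B8=S, B8=E
uncovered (1 of 16): B2=T

Answer: B2=T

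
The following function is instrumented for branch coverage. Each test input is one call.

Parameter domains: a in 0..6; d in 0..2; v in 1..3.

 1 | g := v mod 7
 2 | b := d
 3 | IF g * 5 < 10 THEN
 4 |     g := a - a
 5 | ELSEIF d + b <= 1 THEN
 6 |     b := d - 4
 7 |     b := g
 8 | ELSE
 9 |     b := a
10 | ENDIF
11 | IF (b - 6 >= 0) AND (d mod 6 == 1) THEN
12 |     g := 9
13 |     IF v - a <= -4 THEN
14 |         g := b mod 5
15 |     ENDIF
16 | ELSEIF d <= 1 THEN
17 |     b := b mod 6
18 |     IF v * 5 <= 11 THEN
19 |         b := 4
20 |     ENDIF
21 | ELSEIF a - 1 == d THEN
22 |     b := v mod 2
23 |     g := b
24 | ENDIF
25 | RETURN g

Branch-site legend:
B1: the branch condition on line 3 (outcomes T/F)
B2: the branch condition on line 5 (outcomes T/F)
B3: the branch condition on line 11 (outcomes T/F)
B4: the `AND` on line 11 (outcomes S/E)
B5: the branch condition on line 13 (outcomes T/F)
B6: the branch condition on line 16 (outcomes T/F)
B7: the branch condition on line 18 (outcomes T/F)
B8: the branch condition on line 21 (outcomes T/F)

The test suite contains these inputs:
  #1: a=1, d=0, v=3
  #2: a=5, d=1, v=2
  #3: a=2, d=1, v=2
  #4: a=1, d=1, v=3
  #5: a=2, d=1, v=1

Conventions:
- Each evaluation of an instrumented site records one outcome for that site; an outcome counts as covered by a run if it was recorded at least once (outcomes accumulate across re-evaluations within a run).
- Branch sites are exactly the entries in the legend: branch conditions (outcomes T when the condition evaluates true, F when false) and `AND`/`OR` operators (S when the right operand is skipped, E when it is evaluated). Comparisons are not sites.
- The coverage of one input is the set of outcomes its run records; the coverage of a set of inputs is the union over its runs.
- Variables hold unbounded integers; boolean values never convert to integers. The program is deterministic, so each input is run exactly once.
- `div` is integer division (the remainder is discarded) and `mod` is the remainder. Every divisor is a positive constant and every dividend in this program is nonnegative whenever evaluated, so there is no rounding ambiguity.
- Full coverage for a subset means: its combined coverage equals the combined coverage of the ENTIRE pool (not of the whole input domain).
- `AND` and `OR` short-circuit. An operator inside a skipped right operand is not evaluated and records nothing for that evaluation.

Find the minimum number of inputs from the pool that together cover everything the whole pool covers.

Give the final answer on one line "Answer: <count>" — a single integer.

input #1, a=1, d=0, v=3: events B1->F, B2->T, B4->S, B3->F, B6->T, B7->F; outcomes B1=F, B2=T, B3=F, B4=S, B6=T, B7=F
input #2, a=5, d=1, v=2: events B1->F, B2->F, B4->S, B3->F, B6->T, B7->T; outcomes B1=F, B2=F, B3=F, B4=S, B6=T, B7=T
input #3, a=2, d=1, v=2: events B1->F, B2->F, B4->S, B3->F, B6->T, B7->T; outcomes B1=F, B2=F, B3=F, B4=S, B6=T, B7=T
input #4, a=1, d=1, v=3: events B1->F, B2->F, B4->S, B3->F, B6->T, B7->F; outcomes B1=F, B2=F, B3=F, B4=S, B6=T, B7=F
input #5, a=2, d=1, v=1: events B1->T, B4->S, B3->F, B6->T, B7->T; outcomes B1=T, B3=F, B4=S, B6=T, B7=T
union over all inputs: B1=T, B1=F, B2=T, B2=F, B3=F, B4=S, B6=T, B7=T, B7=F (9 outcomes)
every size-1 subset falls short of the 9 outcomes (best: 6/9)
every size-2 subset falls short of the 9 outcomes (best: 8/9)
the canonical winner is {1, 2, 5}: size 3, full 9-outcome coverage, earliest index list among size-3 covers

Answer: 3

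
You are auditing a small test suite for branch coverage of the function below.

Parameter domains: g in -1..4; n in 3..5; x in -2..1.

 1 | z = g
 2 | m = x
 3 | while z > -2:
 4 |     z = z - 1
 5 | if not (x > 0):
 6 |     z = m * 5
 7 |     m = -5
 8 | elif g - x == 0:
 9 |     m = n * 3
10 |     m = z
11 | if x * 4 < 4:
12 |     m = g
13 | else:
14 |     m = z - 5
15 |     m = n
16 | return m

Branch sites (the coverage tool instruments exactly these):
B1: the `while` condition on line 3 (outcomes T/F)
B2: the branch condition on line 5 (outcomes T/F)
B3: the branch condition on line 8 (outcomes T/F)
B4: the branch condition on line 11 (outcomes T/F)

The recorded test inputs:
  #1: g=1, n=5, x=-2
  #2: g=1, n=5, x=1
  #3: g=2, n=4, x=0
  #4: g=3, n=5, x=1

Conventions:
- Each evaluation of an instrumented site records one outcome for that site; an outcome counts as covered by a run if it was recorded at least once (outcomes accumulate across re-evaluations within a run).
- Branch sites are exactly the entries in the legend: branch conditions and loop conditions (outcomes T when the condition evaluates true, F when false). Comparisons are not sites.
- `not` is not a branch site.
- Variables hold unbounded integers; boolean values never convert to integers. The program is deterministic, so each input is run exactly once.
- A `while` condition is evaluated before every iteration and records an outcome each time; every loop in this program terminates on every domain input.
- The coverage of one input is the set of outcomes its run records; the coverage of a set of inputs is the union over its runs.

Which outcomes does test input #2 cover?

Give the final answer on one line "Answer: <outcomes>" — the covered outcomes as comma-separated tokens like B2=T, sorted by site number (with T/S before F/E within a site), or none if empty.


Tracing the run of input #2 (g=1, n=5, x=1):
  B1->T, B1->T, B1->T, B1->F, B2->F, B3->T, B4->F
as a set, this run covers: B1=T, B1=F, B2=F, B3=T, B4=F
Answer: B1=T, B1=F, B2=F, B3=T, B4=F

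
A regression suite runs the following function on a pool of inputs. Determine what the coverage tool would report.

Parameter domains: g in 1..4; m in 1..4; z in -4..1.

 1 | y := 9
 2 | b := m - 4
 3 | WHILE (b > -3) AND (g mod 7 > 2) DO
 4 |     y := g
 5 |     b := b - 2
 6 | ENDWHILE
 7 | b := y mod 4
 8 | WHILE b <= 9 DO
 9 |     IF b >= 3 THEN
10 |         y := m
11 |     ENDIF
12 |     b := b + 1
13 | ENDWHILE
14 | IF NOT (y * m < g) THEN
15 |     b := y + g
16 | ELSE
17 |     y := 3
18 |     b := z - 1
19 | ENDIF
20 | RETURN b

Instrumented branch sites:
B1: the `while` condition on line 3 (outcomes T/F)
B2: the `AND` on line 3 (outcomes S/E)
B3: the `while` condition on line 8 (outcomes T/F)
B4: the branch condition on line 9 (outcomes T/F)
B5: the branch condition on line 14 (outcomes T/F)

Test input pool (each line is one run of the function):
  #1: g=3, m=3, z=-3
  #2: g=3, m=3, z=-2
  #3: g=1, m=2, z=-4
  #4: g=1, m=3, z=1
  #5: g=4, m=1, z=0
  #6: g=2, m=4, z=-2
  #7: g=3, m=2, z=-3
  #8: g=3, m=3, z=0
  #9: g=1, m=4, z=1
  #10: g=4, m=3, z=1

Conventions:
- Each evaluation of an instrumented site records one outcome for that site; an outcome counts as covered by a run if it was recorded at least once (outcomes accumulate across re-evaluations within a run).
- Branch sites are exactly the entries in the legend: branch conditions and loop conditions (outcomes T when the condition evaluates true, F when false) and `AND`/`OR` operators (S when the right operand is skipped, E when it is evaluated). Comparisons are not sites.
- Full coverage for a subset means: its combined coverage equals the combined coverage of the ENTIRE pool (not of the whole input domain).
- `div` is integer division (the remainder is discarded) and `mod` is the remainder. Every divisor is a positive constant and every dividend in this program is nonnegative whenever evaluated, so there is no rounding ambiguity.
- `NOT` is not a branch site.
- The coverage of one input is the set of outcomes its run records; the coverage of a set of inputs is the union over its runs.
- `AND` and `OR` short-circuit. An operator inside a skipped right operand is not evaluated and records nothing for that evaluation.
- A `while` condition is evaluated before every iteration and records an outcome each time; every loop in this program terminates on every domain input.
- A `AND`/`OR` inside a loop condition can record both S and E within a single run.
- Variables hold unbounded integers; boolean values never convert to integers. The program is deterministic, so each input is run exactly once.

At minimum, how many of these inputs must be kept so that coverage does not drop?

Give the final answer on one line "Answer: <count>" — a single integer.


input #1 (g=3, m=3, z=-3): events B2->E, B1->T, B2->S, B1->F, B3->T, B4->T, B3->T, B4->T, B3->T, B4->T, B3->T, B4->T, B3->T, B4->T, ...; covers B1=T, B1=F, B2=S, B2=E, B3=T, B3=F, B4=T, B5=T
input #2 (g=3, m=3, z=-2): events B2->E, B1->T, B2->S, B1->F, B3->T, B4->T, B3->T, B4->T, B3->T, B4->T, B3->T, B4->T, B3->T, B4->T, ...; covers B1=T, B1=F, B2=S, B2=E, B3=T, B3=F, B4=T, B5=T
input #3 (g=1, m=2, z=-4): events B2->E, B1->F, B3->T, B4->F, B3->T, B4->F, B3->T, B4->T, B3->T, B4->T, B3->T, B4->T, B3->T, B4->T, ...; covers B1=F, B2=E, B3=T, B3=F, B4=T, B4=F, B5=T
input #4 (g=1, m=3, z=1): events B2->E, B1->F, B3->T, B4->F, B3->T, B4->F, B3->T, B4->T, B3->T, B4->T, B3->T, B4->T, B3->T, B4->T, ...; covers B1=F, B2=E, B3=T, B3=F, B4=T, B4=F, B5=T
input #5 (g=4, m=1, z=0): events B2->S, B1->F, B3->T, B4->F, B3->T, B4->F, B3->T, B4->T, B3->T, B4->T, B3->T, B4->T, B3->T, B4->T, ...; covers B1=F, B2=S, B3=T, B3=F, B4=T, B4=F, B5=F
input #6 (g=2, m=4, z=-2): events B2->E, B1->F, B3->T, B4->F, B3->T, B4->F, B3->T, B4->T, B3->T, B4->T, B3->T, B4->T, B3->T, B4->T, ...; covers B1=F, B2=E, B3=T, B3=F, B4=T, B4=F, B5=T
input #7 (g=3, m=2, z=-3): events B2->E, B1->T, B2->S, B1->F, B3->T, B4->T, B3->T, B4->T, B3->T, B4->T, B3->T, B4->T, B3->T, B4->T, ...; covers B1=T, B1=F, B2=S, B2=E, B3=T, B3=F, B4=T, B5=T
input #8 (g=3, m=3, z=0): events B2->E, B1->T, B2->S, B1->F, B3->T, B4->T, B3->T, B4->T, B3->T, B4->T, B3->T, B4->T, B3->T, B4->T, ...; covers B1=T, B1=F, B2=S, B2=E, B3=T, B3=F, B4=T, B5=T
input #9 (g=1, m=4, z=1): events B2->E, B1->F, B3->T, B4->F, B3->T, B4->F, B3->T, B4->T, B3->T, B4->T, B3->T, B4->T, B3->T, B4->T, ...; covers B1=F, B2=E, B3=T, B3=F, B4=T, B4=F, B5=T
input #10 (g=4, m=3, z=1): events B2->E, B1->T, B2->S, B1->F, B3->T, B4->F, B3->T, B4->F, B3->T, B4->F, B3->T, B4->T, B3->T, B4->T, ...; covers B1=T, B1=F, B2=S, B2=E, B3=T, B3=F, B4=T, B4=F, B5=T
union over all inputs: B1=T, B1=F, B2=S, B2=E, B3=T, B3=F, B4=T, B4=F, B5=T, B5=F (10 outcomes)
checked all size-1 subsets: none covers 10 outcomes (max 9/10)
the canonical winner is {1, 5}: size 2, full 10-outcome coverage, earliest index list among size-2 covers
Answer: 2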